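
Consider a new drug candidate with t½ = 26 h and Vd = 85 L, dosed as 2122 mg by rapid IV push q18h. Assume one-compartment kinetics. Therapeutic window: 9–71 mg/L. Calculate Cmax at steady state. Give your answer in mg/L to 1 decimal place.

65.5 mg/L

k = ln2/t½ = ln2/26 ≈ 0.026660 h⁻¹; fraction remaining f = e^(−kτ) = e^(−0.026660×18) ≈ 0.6189.
At steady state, accumulation factor R = 1/(1 − e^(−kτ)) ≈ 2.6240.
Single-dose peak C₀ = D/Vd = 2122/85 ≈ 24.965 mg/L.
Cmax,ss = C₀/(1 − f) ≈ 24.965/0.3811 ≈ 65.508 mg/L.
Peak 65.5 mg/L vs MTC 71 mg/L: below toxic threshold.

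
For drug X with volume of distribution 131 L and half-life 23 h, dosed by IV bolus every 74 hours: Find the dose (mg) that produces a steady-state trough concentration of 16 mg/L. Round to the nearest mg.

τ/t½ = 74/23 ≈ 3.2174, so f = (1/2)^(74/23) ≈ 0.107515.
Cmin,ss = (D/Vd)·f/(1−f), so D = Cmin,ss·Vd·(1−f)/f.
D = 16 × 131 × (1−f)/f ≈ 16 × 131 × 8.30103 ≈ 17398.96 mg.

17399 mg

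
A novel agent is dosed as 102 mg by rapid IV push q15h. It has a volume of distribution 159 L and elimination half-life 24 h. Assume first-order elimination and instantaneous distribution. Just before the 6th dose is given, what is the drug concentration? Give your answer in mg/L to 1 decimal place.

f = (1/2)^(τ/t½) = (1/2)^(15/24) ≈ 0.6484.
C₀ = D/Vd = 102/159 ≈ 0.642 mg/L.
Before the 6th dose, 5 doses have been given. Superposition: Cmin = C₀·(f + f² + … + f^5).
≈ 0.642 × (0.6484 + 0.4204 + 0.2726 + 0.1768 + 0.1146) ≈ 0.642 × 1.6328 ≈ 1.048 mg/L.

1.0 mg/L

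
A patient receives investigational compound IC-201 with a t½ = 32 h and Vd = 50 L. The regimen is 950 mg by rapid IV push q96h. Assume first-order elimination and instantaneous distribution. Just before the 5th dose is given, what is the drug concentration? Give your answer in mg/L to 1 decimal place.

2.7 mg/L

f = (1/2)^(τ/t½) = (1/2)^(96/32) ≈ 0.1250.
C₀ = D/Vd = 950/50 ≈ 19.000 mg/L.
Before the 5th dose, 4 doses have been given. Superposition: Cmin = C₀·(f + f² + … + f^4).
≈ 19.000 × (0.1250 + 0.0156 + 0.0020 + 0.0002) ≈ 19.000 × 0.1428 ≈ 2.713 mg/L.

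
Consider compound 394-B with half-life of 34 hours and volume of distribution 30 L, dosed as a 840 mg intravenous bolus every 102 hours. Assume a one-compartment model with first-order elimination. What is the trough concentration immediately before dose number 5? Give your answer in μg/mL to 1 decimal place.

f = (1/2)^(τ/t½) = (1/2)^(102/34) ≈ 0.1250.
C₀ = D/Vd = 840/30 ≈ 28.000 μg/mL.
Before the 5th dose, 4 doses have been given. Superposition: Cmin = C₀·(f + f² + … + f^4).
≈ 28.000 × (0.1250 + 0.0156 + 0.0020 + 0.0002) ≈ 28.000 × 0.1428 ≈ 3.998 μg/mL.

4.0 μg/mL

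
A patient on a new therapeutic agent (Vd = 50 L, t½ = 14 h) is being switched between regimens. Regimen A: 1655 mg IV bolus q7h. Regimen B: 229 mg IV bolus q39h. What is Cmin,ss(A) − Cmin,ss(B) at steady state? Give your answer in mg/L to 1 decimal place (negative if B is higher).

Regimen A: f = (1/2)^(7/14) ≈ 0.7071; Cmin,ss = (1655/50)·f/(1−f) ≈ 79.908 mg/L.
Regimen B: f = (1/2)^(39/14) ≈ 0.1450; Cmin,ss = (229/50)·f/(1−f) ≈ 0.777 mg/L.
Difference ≈ 79.908 − 0.777 ≈ 79.131 mg/L.

79.1 mg/L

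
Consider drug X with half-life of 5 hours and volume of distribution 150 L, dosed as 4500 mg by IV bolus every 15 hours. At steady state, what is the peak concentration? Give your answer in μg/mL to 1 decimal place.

The dosing interval is 3 half-lives, so f = 2^(−3) = 0.125.
At steady state, R = 1/(1 − 0.125) = 8/7.
Single-dose peak C₀ = D/Vd = 4500/150 = 30 μg/mL.
Steady-state peak Cmax,ss = C₀·R = 30 × 8/7 ≈ 34.286 μg/mL.

34.3 μg/mL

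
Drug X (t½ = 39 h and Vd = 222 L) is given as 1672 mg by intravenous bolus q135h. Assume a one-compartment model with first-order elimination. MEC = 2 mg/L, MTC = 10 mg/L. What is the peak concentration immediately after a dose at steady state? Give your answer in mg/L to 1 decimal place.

8.3 mg/L

k = ln2/t½ = ln2/39 ≈ 0.017773 h⁻¹; fraction remaining f = e^(−kτ) = e^(−0.017773×135) ≈ 0.0908.
At steady state, accumulation factor R = 1/(1 − e^(−kτ)) ≈ 1.0999.
Single-dose peak C₀ = D/Vd = 1672/222 ≈ 7.532 mg/L.
Steady-state peak Cmax,ss = C₀·R ≈ 7.532 × 1.0999 ≈ 8.284 mg/L.
Peak 8.3 mg/L vs MTC 10 mg/L: below toxic threshold.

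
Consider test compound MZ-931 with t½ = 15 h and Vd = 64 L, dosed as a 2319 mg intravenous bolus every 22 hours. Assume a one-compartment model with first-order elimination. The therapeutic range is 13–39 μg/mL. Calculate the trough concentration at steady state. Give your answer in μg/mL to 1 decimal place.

20.5 μg/mL

τ/t½ = 22/15 ≈ 1.4667, so fraction remaining f = (1/2)^(22/15) ≈ 0.3618.
Accumulation ratio R = 1/(1 − f) ≈ 1/0.6382 ≈ 1.5669.
Each bolus raises the concentration by D/Vd = 2319/64 ≈ 36.234 μg/mL.
Cmax,ss = C₀/(1 − f) ≈ 36.234/0.6382 ≈ 56.775 μg/mL.
Steady-state trough Cmin,ss = Cmax,ss·f ≈ 56.775 × 0.3618 ≈ 20.541 μg/mL.
Trough 20.5 μg/mL vs MEC 13 μg/mL: adequate.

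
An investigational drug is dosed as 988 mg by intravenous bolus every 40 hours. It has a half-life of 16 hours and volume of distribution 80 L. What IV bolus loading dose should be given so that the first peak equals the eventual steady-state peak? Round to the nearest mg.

f = (1/2)^(40/16) ≈ 0.176777; accumulation ratio R = 1/(1−f) ≈ 1.21474.
Loading dose to hit Cmax,ss on first dose: D_load = D_maint·R ≈ 988 × 1.21474 ≈ 1200.16 mg.

1200 mg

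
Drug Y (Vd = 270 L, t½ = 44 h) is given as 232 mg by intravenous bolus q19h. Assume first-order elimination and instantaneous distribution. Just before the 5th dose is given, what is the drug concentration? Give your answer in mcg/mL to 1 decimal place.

f = (1/2)^(τ/t½) = (1/2)^(19/44) ≈ 0.7413.
C₀ = D/Vd = 232/270 ≈ 0.859 mcg/mL.
Before the 5th dose, 4 doses have been given. Superposition: Cmin = C₀·(f + f² + … + f^4).
≈ 0.859 × (0.7413 + 0.5495 + 0.4074 + 0.3020) ≈ 0.859 × 2.0002 ≈ 1.718 mcg/mL.

1.7 mcg/mL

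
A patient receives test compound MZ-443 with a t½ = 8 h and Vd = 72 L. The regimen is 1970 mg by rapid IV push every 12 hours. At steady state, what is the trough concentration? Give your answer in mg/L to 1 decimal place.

Over one 12-h interval, 12/8 ≈ 1.5 half-lives elapse, leaving f ≈ 0.3536 of each dose.
Accumulation ratio R = 1/(1 − f) ≈ 1/0.6464 ≈ 1.5470.
Single-dose peak C₀ = D/Vd = 1970/72 ≈ 27.361 mg/L.
Cmax,ss = C₀/(1 − f) ≈ 27.361/0.6464 ≈ 42.328 mg/L.
Steady-state trough Cmin,ss = Cmax,ss·f ≈ 42.328 × 0.3536 ≈ 14.967 mg/L.

15.0 mg/L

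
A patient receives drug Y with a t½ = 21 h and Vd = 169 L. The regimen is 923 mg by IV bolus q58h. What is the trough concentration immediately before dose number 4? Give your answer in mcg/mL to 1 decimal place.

0.9 mcg/mL

f = (1/2)^(τ/t½) = (1/2)^(58/21) ≈ 0.1474.
C₀ = D/Vd = 923/169 ≈ 5.462 mcg/mL.
Before the 4th dose, 3 doses have been given. Superposition: Cmin = C₀·(f + f² + … + f^3).
≈ 5.462 × (0.1474 + 0.0217 + 0.0032) ≈ 5.462 × 0.1723 ≈ 0.941 mcg/mL.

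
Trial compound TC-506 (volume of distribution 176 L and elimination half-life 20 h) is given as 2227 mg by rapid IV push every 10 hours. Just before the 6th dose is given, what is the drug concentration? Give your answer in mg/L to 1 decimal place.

f = (1/2)^(τ/t½) = (1/2)^(10/20) ≈ 0.7071.
C₀ = D/Vd = 2227/176 ≈ 12.653 mg/L.
Before the 6th dose, 5 doses have been given. Superposition: Cmin = C₀·(f + f² + … + f^5).
≈ 12.653 × (0.7071 + 0.5000 + 0.3535 + 0.2500 + 0.1768) ≈ 12.653 × 1.9874 ≈ 25.147 mg/L.

25.1 mg/L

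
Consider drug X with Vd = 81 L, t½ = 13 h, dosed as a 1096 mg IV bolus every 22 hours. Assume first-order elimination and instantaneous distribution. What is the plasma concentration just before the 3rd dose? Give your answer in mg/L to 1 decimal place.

5.5 mg/L

f = (1/2)^(τ/t½) = (1/2)^(22/13) ≈ 0.3094.
C₀ = D/Vd = 1096/81 ≈ 13.531 mg/L.
Before the 3rd dose, 2 doses have been given. Superposition: Cmin = C₀·(f + f²).
≈ 13.531 × (0.3094 + 0.0957) ≈ 13.531 × 0.4051 ≈ 5.481 mg/L.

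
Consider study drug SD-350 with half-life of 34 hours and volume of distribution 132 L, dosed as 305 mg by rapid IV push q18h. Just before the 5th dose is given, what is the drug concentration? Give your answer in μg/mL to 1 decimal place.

f = (1/2)^(τ/t½) = (1/2)^(18/34) ≈ 0.6928.
C₀ = D/Vd = 305/132 ≈ 2.311 μg/mL.
Before the 5th dose, 4 doses have been given. Superposition: Cmin = C₀·(f + f² + … + f^4).
≈ 2.311 × (0.6928 + 0.4800 + 0.3325 + 0.2304) ≈ 2.311 × 1.7357 ≈ 4.011 μg/mL.

4.0 μg/mL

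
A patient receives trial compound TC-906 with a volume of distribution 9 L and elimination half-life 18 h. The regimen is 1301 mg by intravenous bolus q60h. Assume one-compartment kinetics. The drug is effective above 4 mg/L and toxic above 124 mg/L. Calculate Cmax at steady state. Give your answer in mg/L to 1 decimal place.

160.5 mg/L

k = ln2/t½ = ln2/18 ≈ 0.038508 h⁻¹; fraction remaining f = e^(−kτ) = e^(−0.038508×60) ≈ 0.0992.
Accumulation ratio R = 1/(1 − f) ≈ 1/0.9008 ≈ 1.1101.
Single-dose peak C₀ = D/Vd = 1301/9 ≈ 144.556 mg/L.
Steady-state peak Cmax,ss = C₀·R ≈ 144.556 × 1.1101 ≈ 160.472 mg/L.
Peak 160.5 mg/L vs MTC 124 mg/L: exceeds toxic threshold.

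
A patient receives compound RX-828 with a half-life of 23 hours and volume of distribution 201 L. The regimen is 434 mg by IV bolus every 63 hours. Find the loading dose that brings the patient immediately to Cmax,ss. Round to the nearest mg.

510 mg

f = (1/2)^(63/23) ≈ 0.149775; accumulation ratio R = 1/(1−f) ≈ 1.17616.
Loading dose to hit Cmax,ss on first dose: D_load = D_maint·R ≈ 434 × 1.17616 ≈ 510.45 mg.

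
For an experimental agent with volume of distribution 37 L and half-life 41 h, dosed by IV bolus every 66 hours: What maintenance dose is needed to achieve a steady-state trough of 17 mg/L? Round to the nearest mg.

1291 mg

τ/t½ = 66/41 ≈ 1.6098, so f = (1/2)^(66/41) ≈ 0.327654.
Cmin,ss = (D/Vd)·f/(1−f), so D = Cmin,ss·Vd·(1−f)/f.
D = 17 × 37 × (1−f)/f ≈ 17 × 37 × 2.05200 ≈ 1290.71 mg.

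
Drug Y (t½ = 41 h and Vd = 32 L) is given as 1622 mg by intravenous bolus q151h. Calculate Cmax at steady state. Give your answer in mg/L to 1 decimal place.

k = ln2/t½ = ln2/41 ≈ 0.016906 h⁻¹; fraction remaining f = e^(−kτ) = e^(−0.016906×151) ≈ 0.0779.
Accumulation ratio R = 1/(1 − f) ≈ 1/0.9221 ≈ 1.0845.
Single-dose peak C₀ = D/Vd = 1622/32 ≈ 50.688 mg/L.
Steady-state peak Cmax,ss = C₀·R ≈ 50.688 × 1.0845 ≈ 54.971 mg/L.

55.0 mg/L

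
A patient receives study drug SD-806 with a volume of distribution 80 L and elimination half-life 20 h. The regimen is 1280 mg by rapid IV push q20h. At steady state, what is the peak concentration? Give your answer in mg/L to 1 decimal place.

τ = 20 h = 1 half-life, so f = (1/2)^1 = 0.5.
Accumulation ratio R = 1/(1 − f) = 1/0.5 = 2/1.
Single-dose peak C₀ = D/Vd = 1280/80 = 16 mg/L.
Steady-state peak Cmax,ss = C₀·R = 16 × 2/1 ≈ 32.000 mg/L.

32.0 mg/L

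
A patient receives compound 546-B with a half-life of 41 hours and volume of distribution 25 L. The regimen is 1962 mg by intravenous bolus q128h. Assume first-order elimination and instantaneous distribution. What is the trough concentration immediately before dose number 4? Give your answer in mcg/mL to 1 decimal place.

f = (1/2)^(τ/t½) = (1/2)^(128/41) ≈ 0.1149.
C₀ = D/Vd = 1962/25 ≈ 78.480 mcg/mL.
Before the 4th dose, 3 doses have been given. Superposition: Cmin = C₀·(f + f² + … + f^3).
≈ 78.480 × (0.1149 + 0.0132 + 0.0015) ≈ 78.480 × 0.1296 ≈ 10.171 mcg/mL.

10.2 mcg/mL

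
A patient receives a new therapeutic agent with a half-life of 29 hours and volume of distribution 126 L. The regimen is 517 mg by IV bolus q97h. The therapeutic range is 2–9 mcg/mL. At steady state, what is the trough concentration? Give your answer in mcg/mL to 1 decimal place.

0.4 mcg/mL

k = ln2/t½ = ln2/29 ≈ 0.023902 h⁻¹; fraction remaining f = e^(−kτ) = e^(−0.023902×97) ≈ 0.0984.
Accumulation ratio R = 1/(1 − f) ≈ 1/0.9016 ≈ 1.1091.
Single-dose peak C₀ = D/Vd = 517/126 ≈ 4.103 mcg/mL.
Cmax,ss = C₀/(1 − f) ≈ 4.103/0.9016 ≈ 4.551 mcg/mL.
Steady-state trough Cmin,ss = Cmax,ss·f ≈ 4.551 × 0.0984 ≈ 0.448 mcg/mL.
Trough 0.4 mcg/mL vs MEC 2 mcg/mL: subtherapeutic.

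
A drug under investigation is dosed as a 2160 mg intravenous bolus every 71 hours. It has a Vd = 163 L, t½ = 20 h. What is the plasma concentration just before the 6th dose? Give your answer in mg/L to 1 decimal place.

1.2 mg/L

f = (1/2)^(τ/t½) = (1/2)^(71/20) ≈ 0.0854.
C₀ = D/Vd = 2160/163 ≈ 13.252 mg/L.
Before the 6th dose, 5 doses have been given. Superposition: Cmin = C₀·(f + f² + … + f^5).
≈ 13.252 × (0.0854 + 0.0073 + 0.0006 + 0.0001 + 0.0000) ≈ 13.252 × 0.0934 ≈ 1.238 mg/L.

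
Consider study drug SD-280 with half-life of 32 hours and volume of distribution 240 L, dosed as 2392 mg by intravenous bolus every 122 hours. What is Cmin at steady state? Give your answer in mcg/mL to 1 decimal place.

0.8 mcg/mL

Over one 122-h interval, 122/32 ≈ 3.8125 half-lives elapse, leaving f ≈ 0.0712 of each dose.
At steady state, accumulation factor R = 1/(1 − e^(−kτ)) ≈ 1.0767.
Each bolus raises the concentration by D/Vd = 2392/240 ≈ 9.967 mcg/mL.
Cmax,ss = C₀/(1 − f) ≈ 9.967/0.9288 ≈ 10.731 mcg/mL.
One interval later, Cmin,ss = Cmax,ss·e^(−kτ) ≈ 10.731 × 0.0712 ≈ 0.764 mcg/mL.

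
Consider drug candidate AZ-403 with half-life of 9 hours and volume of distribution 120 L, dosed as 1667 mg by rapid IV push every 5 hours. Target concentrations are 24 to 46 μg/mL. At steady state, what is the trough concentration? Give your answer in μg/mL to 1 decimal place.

k = ln2/t½ = ln2/9 ≈ 0.077016 h⁻¹; fraction remaining f = e^(−kτ) = e^(−0.077016×5) ≈ 0.6804.
Each bolus raises the concentration by D/Vd = 1667/120 ≈ 13.892 μg/mL.
Steady-state trough Cmin,ss = C₀·f/(1−f) ≈ 13.892 × 0.6804/0.3196 ≈ 29.575 μg/mL.
Trough 29.6 μg/mL vs MEC 24 μg/mL: adequate.

29.6 μg/mL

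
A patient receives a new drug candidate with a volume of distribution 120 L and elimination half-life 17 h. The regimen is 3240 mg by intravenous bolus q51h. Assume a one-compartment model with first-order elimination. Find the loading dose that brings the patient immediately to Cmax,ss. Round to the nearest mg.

3703 mg

f = (1/2)^(51/17) ≈ 0.125000; accumulation ratio R = 1/(1−f) ≈ 1.14286.
Loading dose to hit Cmax,ss on first dose: D_load = D_maint·R ≈ 3240 × 1.14286 ≈ 3702.87 mg.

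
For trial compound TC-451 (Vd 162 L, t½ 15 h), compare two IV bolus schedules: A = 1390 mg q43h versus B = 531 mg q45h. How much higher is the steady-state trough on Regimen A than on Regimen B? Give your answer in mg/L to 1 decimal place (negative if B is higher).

Regimen A: f = (1/2)^(43/15) ≈ 0.1371; Cmin,ss = (1390/162)·f/(1−f) ≈ 1.363 mg/L.
Regimen B: f = (1/2)^(45/15) ≈ 0.1250; Cmin,ss = (531/162)·f/(1−f) ≈ 0.468 mg/L.
Difference ≈ 1.363 − 0.468 ≈ 0.895 mg/L.

0.9 mg/L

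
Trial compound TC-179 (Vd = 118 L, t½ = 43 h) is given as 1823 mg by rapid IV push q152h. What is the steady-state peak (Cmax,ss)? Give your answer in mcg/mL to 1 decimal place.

Over one 152-h interval, 152/43 ≈ 3.5349 half-lives elapse, leaving f ≈ 0.0863 of each dose.
Accumulation ratio R = 1/(1 − f) ≈ 1/0.9137 ≈ 1.0945.
Each bolus raises the concentration by D/Vd = 1823/118 ≈ 15.449 mcg/mL.
Steady-state peak Cmax,ss = C₀·R ≈ 15.449 × 1.0945 ≈ 16.909 mcg/mL.

16.9 mcg/mL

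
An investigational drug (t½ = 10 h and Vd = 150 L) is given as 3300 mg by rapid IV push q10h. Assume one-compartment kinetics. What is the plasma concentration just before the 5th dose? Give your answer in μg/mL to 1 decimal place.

20.6 μg/mL

f = (1/2)^(τ/t½) = (1/2)^(10/10) ≈ 0.5000.
C₀ = D/Vd = 3300/150 ≈ 22.000 μg/mL.
Before the 5th dose, 4 doses have been given. Superposition: Cmin = C₀·(f + f² + … + f^4).
≈ 22.000 × (0.5000 + 0.2500 + 0.1250 + 0.0625) ≈ 22.000 × 0.9375 ≈ 20.625 μg/mL.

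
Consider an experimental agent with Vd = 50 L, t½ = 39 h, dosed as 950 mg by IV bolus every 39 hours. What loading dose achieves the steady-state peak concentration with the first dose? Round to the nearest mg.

1900 mg

f = (1/2)^(39/39) ≈ 0.500000; accumulation ratio R = 1/(1−f) ≈ 2.00000.
Loading dose to hit Cmax,ss on first dose: D_load = D_maint·R ≈ 950 × 2.00000 ≈ 1900.00 mg.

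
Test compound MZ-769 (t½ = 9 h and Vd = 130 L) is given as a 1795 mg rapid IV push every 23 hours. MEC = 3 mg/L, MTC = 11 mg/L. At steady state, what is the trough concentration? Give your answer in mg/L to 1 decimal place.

2.8 mg/L

k = ln2/t½ = ln2/9 ≈ 0.077016 h⁻¹; fraction remaining f = e^(−kτ) = e^(−0.077016×23) ≈ 0.1701.
At steady state, accumulation factor R = 1/(1 − e^(−kτ)) ≈ 1.2050.
Single-dose peak C₀ = D/Vd = 1795/130 ≈ 13.808 mg/L.
Cmax,ss = C₀/(1 − f) ≈ 13.808/0.8299 ≈ 16.638 mg/L.
Steady-state trough Cmin,ss = Cmax,ss·f ≈ 16.638 × 0.1701 ≈ 2.830 mg/L.
Trough 2.8 mg/L vs MEC 3 mg/L: subtherapeutic.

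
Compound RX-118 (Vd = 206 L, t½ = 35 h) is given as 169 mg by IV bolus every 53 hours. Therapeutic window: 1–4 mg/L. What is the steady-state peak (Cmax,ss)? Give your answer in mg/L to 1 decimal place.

Over one 53-h interval, 53/35 ≈ 1.5143 half-lives elapse, leaving f ≈ 0.3501 of each dose.
Accumulation ratio R = 1/(1 − f) ≈ 1/0.6499 ≈ 1.5387.
Each bolus raises the concentration by D/Vd = 169/206 ≈ 0.820 mg/L.
Steady-state peak Cmax,ss = C₀·R ≈ 0.820 × 1.5387 ≈ 1.262 mg/L.
Peak 1.3 mg/L vs MTC 4 mg/L: below toxic threshold.

1.3 mg/L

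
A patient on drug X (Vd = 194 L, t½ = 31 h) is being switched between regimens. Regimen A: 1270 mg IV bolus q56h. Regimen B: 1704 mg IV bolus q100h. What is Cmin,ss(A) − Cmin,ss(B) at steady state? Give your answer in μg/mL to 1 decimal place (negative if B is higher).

1.6 μg/mL

Regimen A: f = (1/2)^(56/31) ≈ 0.2859; Cmin,ss = (1270/194)·f/(1−f) ≈ 2.621 μg/mL.
Regimen B: f = (1/2)^(100/31) ≈ 0.1069; Cmin,ss = (1704/194)·f/(1−f) ≈ 1.051 μg/mL.
Difference ≈ 2.621 − 1.051 ≈ 1.570 μg/mL.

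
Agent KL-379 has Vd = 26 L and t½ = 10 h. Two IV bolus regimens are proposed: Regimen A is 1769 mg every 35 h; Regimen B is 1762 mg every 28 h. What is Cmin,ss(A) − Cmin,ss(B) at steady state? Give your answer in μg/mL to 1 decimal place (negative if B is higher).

Regimen A: f = (1/2)^(35/10) ≈ 0.0884; Cmin,ss = (1769/26)·f/(1−f) ≈ 6.598 μg/mL.
Regimen B: f = (1/2)^(28/10) ≈ 0.1436; Cmin,ss = (1762/26)·f/(1−f) ≈ 11.363 μg/mL.
Difference ≈ 6.598 − 11.363 ≈ -4.765 μg/mL.

-4.8 μg/mL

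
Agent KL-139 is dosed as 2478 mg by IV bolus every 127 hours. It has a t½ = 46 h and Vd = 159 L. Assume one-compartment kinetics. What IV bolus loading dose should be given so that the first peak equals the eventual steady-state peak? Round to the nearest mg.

2907 mg

f = (1/2)^(127/46) ≈ 0.147535; accumulation ratio R = 1/(1−f) ≈ 1.17307.
Loading dose to hit Cmax,ss on first dose: D_load = D_maint·R ≈ 2478 × 1.17307 ≈ 2906.87 mg.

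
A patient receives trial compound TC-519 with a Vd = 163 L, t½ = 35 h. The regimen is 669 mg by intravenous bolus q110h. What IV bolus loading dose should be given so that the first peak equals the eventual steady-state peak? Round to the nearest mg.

f = (1/2)^(110/35) ≈ 0.113215; accumulation ratio R = 1/(1−f) ≈ 1.12767.
Loading dose to hit Cmax,ss on first dose: D_load = D_maint·R ≈ 669 × 1.12767 ≈ 754.41 mg.

754 mg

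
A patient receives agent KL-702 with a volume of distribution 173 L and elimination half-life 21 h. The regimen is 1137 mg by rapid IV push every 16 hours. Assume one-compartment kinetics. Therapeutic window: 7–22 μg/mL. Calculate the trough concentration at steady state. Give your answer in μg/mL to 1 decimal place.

τ/t½ = 16/21 ≈ 0.7619, so fraction remaining f = (1/2)^(16/21) ≈ 0.5897.
Each bolus raises the concentration by D/Vd = 1137/173 ≈ 6.572 μg/mL.
Steady-state trough Cmin,ss = C₀·f/(1−f) ≈ 6.572 × 0.5897/0.4103 ≈ 9.446 μg/mL.
Trough 9.4 μg/mL vs MEC 7 μg/mL: adequate.

9.4 μg/mL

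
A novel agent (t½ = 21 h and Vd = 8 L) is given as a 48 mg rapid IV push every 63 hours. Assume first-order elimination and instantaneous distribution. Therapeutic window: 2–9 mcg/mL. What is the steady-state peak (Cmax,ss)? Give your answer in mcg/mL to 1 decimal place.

τ = 63 h = 3 half-lives, so f = (1/2)^3 = 0.125.
Accumulation ratio R = 1/(1 − f) = 1/0.875 = 8/7.
Single-dose peak C₀ = D/Vd = 48/8 = 6 mcg/mL.
Steady-state peak Cmax,ss = C₀·R = 6 × 8/7 ≈ 6.857 mcg/mL.
Peak 6.9 mcg/mL vs MTC 9 mcg/mL: below toxic threshold.

6.9 mcg/mL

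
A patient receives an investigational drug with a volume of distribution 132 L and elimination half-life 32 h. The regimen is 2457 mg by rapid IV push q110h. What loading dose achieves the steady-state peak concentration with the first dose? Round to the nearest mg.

f = (1/2)^(110/32) ≈ 0.092302; accumulation ratio R = 1/(1−f) ≈ 1.10169.
Loading dose to hit Cmax,ss on first dose: D_load = D_maint·R ≈ 2457 × 1.10169 ≈ 2706.85 mg.

2707 mg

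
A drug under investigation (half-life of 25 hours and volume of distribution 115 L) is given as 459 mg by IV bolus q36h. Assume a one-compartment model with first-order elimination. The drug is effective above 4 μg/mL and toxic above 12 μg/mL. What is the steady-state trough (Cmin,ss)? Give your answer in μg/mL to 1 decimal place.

τ/t½ = 36/25 ≈ 1.44, so fraction remaining f = (1/2)^(36/25) ≈ 0.3686.
Each bolus raises the concentration by D/Vd = 459/115 ≈ 3.991 μg/mL.
Steady-state trough Cmin,ss = C₀·f/(1−f) ≈ 3.991 × 0.3686/0.6314 ≈ 2.330 μg/mL.
Trough 2.3 μg/mL vs MEC 4 μg/mL: subtherapeutic.

2.3 μg/mL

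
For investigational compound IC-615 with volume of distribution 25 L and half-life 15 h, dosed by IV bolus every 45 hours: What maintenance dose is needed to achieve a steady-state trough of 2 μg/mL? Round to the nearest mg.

350 mg

τ/t½ = 45/15 ≈ 3, so f = (1/2)^(45/15) ≈ 0.125000.
Cmin,ss = (D/Vd)·f/(1−f), so D = Cmin,ss·Vd·(1−f)/f.
D = 2 × 25 × (1−f)/f ≈ 2 × 25 × 7.00000 ≈ 350.00 mg.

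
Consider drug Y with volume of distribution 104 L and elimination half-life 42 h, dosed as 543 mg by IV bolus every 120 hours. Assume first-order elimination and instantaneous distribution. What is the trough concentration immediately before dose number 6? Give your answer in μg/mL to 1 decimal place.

f = (1/2)^(τ/t½) = (1/2)^(120/42) ≈ 0.1380.
C₀ = D/Vd = 543/104 ≈ 5.221 μg/mL.
Before the 6th dose, 5 doses have been given. Superposition: Cmin = C₀·(f + f² + … + f^5).
≈ 5.221 × (0.1380 + 0.0190 + 0.0026 + 0.0004 + 0.0001) ≈ 5.221 × 0.1601 ≈ 0.836 μg/mL.

0.8 μg/mL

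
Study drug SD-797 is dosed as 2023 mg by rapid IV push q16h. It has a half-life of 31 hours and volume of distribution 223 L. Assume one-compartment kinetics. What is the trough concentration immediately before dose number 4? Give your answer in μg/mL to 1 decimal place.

13.9 μg/mL

f = (1/2)^(τ/t½) = (1/2)^(16/31) ≈ 0.6992.
C₀ = D/Vd = 2023/223 ≈ 9.072 μg/mL.
Before the 4th dose, 3 doses have been given. Superposition: Cmin = C₀·(f + f² + … + f^3).
≈ 9.072 × (0.6992 + 0.4889 + 0.3418) ≈ 9.072 × 1.5299 ≈ 13.879 μg/mL.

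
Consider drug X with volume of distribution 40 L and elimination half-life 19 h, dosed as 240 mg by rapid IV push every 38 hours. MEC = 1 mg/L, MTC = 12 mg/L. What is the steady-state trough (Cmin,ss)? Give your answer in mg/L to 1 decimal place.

2.0 mg/L

τ = 38 h = 2 half-lives, so f = (1/2)^2 = 0.25.
At steady state, R = 1/(1 − 0.25) = 4/3.
Single-dose peak C₀ = D/Vd = 240/40 = 6 mg/L.
Steady-state peak Cmax,ss = C₀·R = 6 × 4/3 ≈ 8.000 mg/L.
Steady-state trough Cmin,ss = Cmax,ss·f ≈ 8.000 × 0.25 ≈ 2.000 mg/L.
Trough 2.0 mg/L vs MEC 1 mg/L: adequate.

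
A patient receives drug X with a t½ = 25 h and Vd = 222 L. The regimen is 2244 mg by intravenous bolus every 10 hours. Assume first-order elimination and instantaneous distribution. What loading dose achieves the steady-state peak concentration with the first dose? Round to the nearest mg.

f = (1/2)^(10/25) ≈ 0.757858; accumulation ratio R = 1/(1−f) ≈ 4.12981.
Loading dose to hit Cmax,ss on first dose: D_load = D_maint·R ≈ 2244 × 4.12981 ≈ 9267.29 mg.

9267 mg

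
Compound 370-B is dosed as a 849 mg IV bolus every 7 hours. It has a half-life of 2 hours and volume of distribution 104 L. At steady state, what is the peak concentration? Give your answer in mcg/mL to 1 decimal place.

9.0 mcg/mL

τ/t½ = 7/2 ≈ 3.5, so fraction remaining f = (1/2)^(7/2) ≈ 0.0884.
Accumulation ratio R = 1/(1 − f) ≈ 1/0.9116 ≈ 1.0970.
Single-dose peak C₀ = D/Vd = 849/104 ≈ 8.163 mcg/mL.
Cmax,ss = C₀/(1 − f) ≈ 8.163/0.9116 ≈ 8.955 mcg/mL.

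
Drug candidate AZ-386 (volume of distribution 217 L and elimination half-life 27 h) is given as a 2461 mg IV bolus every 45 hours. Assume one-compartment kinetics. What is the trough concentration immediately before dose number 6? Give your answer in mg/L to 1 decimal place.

f = (1/2)^(τ/t½) = (1/2)^(45/27) ≈ 0.3150.
C₀ = D/Vd = 2461/217 ≈ 11.341 mg/L.
Before the 6th dose, 5 doses have been given. Superposition: Cmin = C₀·(f + f² + … + f^5).
≈ 11.341 × (0.3150 + 0.0992 + 0.0313 + 0.0098 + 0.0031) ≈ 11.341 × 0.4584 ≈ 5.199 mg/L.

5.2 mg/L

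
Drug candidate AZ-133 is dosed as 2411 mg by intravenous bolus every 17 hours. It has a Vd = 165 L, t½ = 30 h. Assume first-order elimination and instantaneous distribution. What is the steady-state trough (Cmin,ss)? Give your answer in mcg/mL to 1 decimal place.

k = ln2/t½ = ln2/30 ≈ 0.023105 h⁻¹; fraction remaining f = e^(−kτ) = e^(−0.023105×17) ≈ 0.6752.
Accumulation ratio R = 1/(1 − f) ≈ 1/0.3248 ≈ 3.0788.
Single-dose peak C₀ = D/Vd = 2411/165 ≈ 14.612 mcg/mL.
Cmax,ss = C₀/(1 − f) ≈ 14.612/0.3248 ≈ 44.988 mcg/mL.
Steady-state trough Cmin,ss = Cmax,ss·f ≈ 44.988 × 0.6752 ≈ 30.376 mcg/mL.

30.4 mcg/mL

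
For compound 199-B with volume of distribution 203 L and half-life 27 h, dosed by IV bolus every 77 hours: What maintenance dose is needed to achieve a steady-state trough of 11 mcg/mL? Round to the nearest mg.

τ/t½ = 77/27 ≈ 2.8519, so f = (1/2)^(77/27) ≈ 0.138518.
Cmin,ss = (D/Vd)·f/(1−f), so D = Cmin,ss·Vd·(1−f)/f.
D = 11 × 203 × (1−f)/f ≈ 11 × 203 × 6.21928 ≈ 13887.65 mg.

13888 mg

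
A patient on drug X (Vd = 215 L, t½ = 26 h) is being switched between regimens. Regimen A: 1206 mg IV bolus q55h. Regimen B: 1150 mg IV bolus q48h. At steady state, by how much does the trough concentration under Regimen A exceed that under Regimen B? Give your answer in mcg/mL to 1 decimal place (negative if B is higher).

Regimen A: f = (1/2)^(55/26) ≈ 0.2308; Cmin,ss = (1206/215)·f/(1−f) ≈ 1.683 mcg/mL.
Regimen B: f = (1/2)^(48/26) ≈ 0.2781; Cmin,ss = (1150/215)·f/(1−f) ≈ 2.061 mcg/mL.
Difference ≈ 1.683 − 2.061 ≈ -0.378 mcg/mL.

-0.4 mcg/mL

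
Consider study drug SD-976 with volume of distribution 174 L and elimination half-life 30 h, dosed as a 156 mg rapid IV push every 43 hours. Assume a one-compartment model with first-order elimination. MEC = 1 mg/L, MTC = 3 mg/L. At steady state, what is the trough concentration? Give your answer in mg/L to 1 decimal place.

k = ln2/t½ = ln2/30 ≈ 0.023105 h⁻¹; fraction remaining f = e^(−kτ) = e^(−0.023105×43) ≈ 0.3703.
Single-dose peak C₀ = D/Vd = 156/174 ≈ 0.897 mg/L.
Steady-state trough Cmin,ss = C₀·f/(1−f) ≈ 0.897 × 0.3703/0.6297 ≈ 0.527 mg/L.
Trough 0.5 mg/L vs MEC 1 mg/L: subtherapeutic.

0.5 mg/L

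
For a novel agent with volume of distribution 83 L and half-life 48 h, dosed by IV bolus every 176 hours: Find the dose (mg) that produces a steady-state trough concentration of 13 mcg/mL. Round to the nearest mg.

12623 mg

τ/t½ = 176/48 ≈ 3.6667, so f = (1/2)^(176/48) ≈ 0.078745.
Cmin,ss = (D/Vd)·f/(1−f), so D = Cmin,ss·Vd·(1−f)/f.
D = 13 × 83 × (1−f)/f ≈ 13 × 83 × 11.69922 ≈ 12623.46 mg.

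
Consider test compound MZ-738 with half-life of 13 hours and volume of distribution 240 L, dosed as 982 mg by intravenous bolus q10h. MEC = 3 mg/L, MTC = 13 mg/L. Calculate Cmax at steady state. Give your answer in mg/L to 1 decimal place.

τ/t½ = 10/13 ≈ 0.76923, so fraction remaining f = (1/2)^(10/13) ≈ 0.5867.
Accumulation ratio R = 1/(1 − f) ≈ 1/0.4133 ≈ 2.4195.
Each bolus raises the concentration by D/Vd = 982/240 ≈ 4.092 mg/L.
Cmax,ss = C₀/(1 − f) ≈ 4.092/0.4133 ≈ 9.901 mg/L.
Peak 9.9 mg/L vs MTC 13 mg/L: below toxic threshold.

9.9 mg/L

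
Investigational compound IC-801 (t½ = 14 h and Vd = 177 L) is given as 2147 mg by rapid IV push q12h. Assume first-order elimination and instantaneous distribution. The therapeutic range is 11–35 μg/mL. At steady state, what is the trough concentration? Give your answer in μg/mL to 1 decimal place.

k = ln2/t½ = ln2/14 ≈ 0.049511 h⁻¹; fraction remaining f = e^(−kτ) = e^(−0.049511×12) ≈ 0.5520.
Each bolus raises the concentration by D/Vd = 2147/177 ≈ 12.130 μg/mL.
Steady-state trough Cmin,ss = C₀·f/(1−f) ≈ 12.130 × 0.5520/0.4480 ≈ 14.946 μg/mL.
Trough 14.9 μg/mL vs MEC 11 μg/mL: adequate.

14.9 μg/mL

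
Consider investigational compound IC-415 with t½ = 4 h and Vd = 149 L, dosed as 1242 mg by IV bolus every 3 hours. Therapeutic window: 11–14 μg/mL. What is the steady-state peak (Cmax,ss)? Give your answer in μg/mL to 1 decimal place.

k = ln2/t½ = ln2/4 ≈ 0.173287 h⁻¹; fraction remaining f = e^(−kτ) = e^(−0.173287×3) ≈ 0.5946.
Accumulation ratio R = 1/(1 − f) ≈ 1/0.4054 ≈ 2.4667.
Each bolus raises the concentration by D/Vd = 1242/149 ≈ 8.336 μg/mL.
Cmax,ss = C₀/(1 − f) ≈ 8.336/0.4054 ≈ 20.562 μg/mL.
Peak 20.6 μg/mL vs MTC 14 μg/mL: exceeds toxic threshold.

20.6 μg/mL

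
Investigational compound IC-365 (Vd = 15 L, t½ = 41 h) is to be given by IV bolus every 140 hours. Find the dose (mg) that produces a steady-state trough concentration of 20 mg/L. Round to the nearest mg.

2899 mg

τ/t½ = 140/41 ≈ 3.4146, so f = (1/2)^(140/41) ≈ 0.093776.
Cmin,ss = (D/Vd)·f/(1−f), so D = Cmin,ss·Vd·(1−f)/f.
D = 20 × 15 × (1−f)/f ≈ 20 × 15 × 9.66371 ≈ 2899.11 mg.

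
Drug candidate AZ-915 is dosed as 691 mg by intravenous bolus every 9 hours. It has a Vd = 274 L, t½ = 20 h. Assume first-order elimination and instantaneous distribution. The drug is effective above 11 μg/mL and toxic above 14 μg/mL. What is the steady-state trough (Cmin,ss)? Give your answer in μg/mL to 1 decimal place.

6.9 μg/mL

k = ln2/t½ = ln2/20 ≈ 0.034657 h⁻¹; fraction remaining f = e^(−kτ) = e^(−0.034657×9) ≈ 0.7320.
Each bolus raises the concentration by D/Vd = 691/274 ≈ 2.522 μg/mL.
Steady-state trough Cmin,ss = C₀·f/(1−f) ≈ 2.522 × 0.7320/0.2680 ≈ 6.888 μg/mL.
Trough 6.9 μg/mL vs MEC 11 μg/mL: subtherapeutic.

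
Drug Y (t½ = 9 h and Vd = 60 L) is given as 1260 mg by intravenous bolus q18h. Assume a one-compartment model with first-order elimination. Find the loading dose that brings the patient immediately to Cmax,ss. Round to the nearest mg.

f = (1/2)^(18/9) ≈ 0.250000; accumulation ratio R = 1/(1−f) ≈ 1.33333.
Loading dose to hit Cmax,ss on first dose: D_load = D_maint·R ≈ 1260 × 1.33333 ≈ 1680.00 mg.

1680 mg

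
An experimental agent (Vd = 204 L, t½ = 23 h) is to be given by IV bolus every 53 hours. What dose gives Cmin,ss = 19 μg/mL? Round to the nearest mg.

τ/t½ = 53/23 ≈ 2.3043, so f = (1/2)^(53/23) ≈ 0.202452.
Cmin,ss = (D/Vd)·f/(1−f), so D = Cmin,ss·Vd·(1−f)/f.
D = 19 × 204 × (1−f)/f ≈ 19 × 204 × 3.93944 ≈ 15269.27 mg.

15269 mg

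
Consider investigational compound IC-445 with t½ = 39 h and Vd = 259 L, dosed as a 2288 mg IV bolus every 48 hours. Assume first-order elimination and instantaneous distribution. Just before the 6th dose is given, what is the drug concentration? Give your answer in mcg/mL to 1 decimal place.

6.5 mcg/mL

f = (1/2)^(τ/t½) = (1/2)^(48/39) ≈ 0.4261.
C₀ = D/Vd = 2288/259 ≈ 8.834 mcg/mL.
Before the 6th dose, 5 doses have been given. Superposition: Cmin = C₀·(f + f² + … + f^5).
≈ 8.834 × (0.4261 + 0.1816 + 0.0774 + 0.0330 + 0.0140) ≈ 8.834 × 0.7321 ≈ 6.467 mcg/mL.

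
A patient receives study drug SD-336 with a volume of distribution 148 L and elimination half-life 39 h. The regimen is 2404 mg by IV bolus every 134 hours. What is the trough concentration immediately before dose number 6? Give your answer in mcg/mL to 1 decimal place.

1.7 mcg/mL

f = (1/2)^(τ/t½) = (1/2)^(134/39) ≈ 0.0924.
C₀ = D/Vd = 2404/148 ≈ 16.243 mcg/mL.
Before the 6th dose, 5 doses have been given. Superposition: Cmin = C₀·(f + f² + … + f^5).
≈ 16.243 × (0.0924 + 0.0085 + 0.0008 + 0.0001 + 0.0000) ≈ 16.243 × 0.1018 ≈ 1.654 mcg/mL.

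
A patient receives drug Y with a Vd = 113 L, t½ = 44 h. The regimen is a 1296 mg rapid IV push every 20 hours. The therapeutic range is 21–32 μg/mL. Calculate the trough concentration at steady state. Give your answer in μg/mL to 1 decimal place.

31.0 μg/mL

Over one 20-h interval, 20/44 ≈ 0.45455 half-lives elapse, leaving f ≈ 0.7297 of each dose.
Accumulation ratio R = 1/(1 − f) ≈ 1/0.2703 ≈ 3.6996.
Single-dose peak C₀ = D/Vd = 1296/113 ≈ 11.469 μg/mL.
Cmax,ss = C₀/(1 − f) ≈ 11.469/0.2703 ≈ 42.431 μg/mL.
Steady-state trough Cmin,ss = Cmax,ss·f ≈ 42.431 × 0.7297 ≈ 30.962 μg/mL.
Trough 31.0 μg/mL vs MEC 21 μg/mL: adequate.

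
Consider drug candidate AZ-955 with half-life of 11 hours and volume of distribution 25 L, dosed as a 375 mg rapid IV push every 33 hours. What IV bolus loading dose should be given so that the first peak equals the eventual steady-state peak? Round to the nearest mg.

f = (1/2)^(33/11) ≈ 0.125000; accumulation ratio R = 1/(1−f) ≈ 1.14286.
Loading dose to hit Cmax,ss on first dose: D_load = D_maint·R ≈ 375 × 1.14286 ≈ 428.57 mg.

429 mg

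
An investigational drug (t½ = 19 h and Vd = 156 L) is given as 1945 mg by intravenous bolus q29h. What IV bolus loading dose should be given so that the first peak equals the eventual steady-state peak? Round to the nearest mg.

f = (1/2)^(29/19) ≈ 0.347163; accumulation ratio R = 1/(1−f) ≈ 1.53178.
Loading dose to hit Cmax,ss on first dose: D_load = D_maint·R ≈ 1945 × 1.53178 ≈ 2979.31 mg.

2979 mg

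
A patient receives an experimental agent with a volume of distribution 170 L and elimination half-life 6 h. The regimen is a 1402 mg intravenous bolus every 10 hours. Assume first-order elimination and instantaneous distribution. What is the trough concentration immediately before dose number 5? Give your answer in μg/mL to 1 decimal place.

f = (1/2)^(τ/t½) = (1/2)^(10/6) ≈ 0.3150.
C₀ = D/Vd = 1402/170 ≈ 8.247 μg/mL.
Before the 5th dose, 4 doses have been given. Superposition: Cmin = C₀·(f + f² + … + f^4).
≈ 8.247 × (0.3150 + 0.0992 + 0.0313 + 0.0098) ≈ 8.247 × 0.4553 ≈ 3.755 μg/mL.

3.8 μg/mL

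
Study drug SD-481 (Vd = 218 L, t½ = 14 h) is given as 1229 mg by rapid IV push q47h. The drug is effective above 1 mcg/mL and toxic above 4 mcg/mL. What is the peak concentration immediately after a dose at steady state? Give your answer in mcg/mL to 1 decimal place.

Over one 47-h interval, 47/14 ≈ 3.3571 half-lives elapse, leaving f ≈ 0.0976 of each dose.
At steady state, accumulation factor R = 1/(1 − e^(−kτ)) ≈ 1.1082.
Single-dose peak C₀ = D/Vd = 1229/218 ≈ 5.638 mcg/mL.
Steady-state peak Cmax,ss = C₀·R ≈ 5.638 × 1.1082 ≈ 6.248 mcg/mL.
Peak 6.2 mcg/mL vs MTC 4 mcg/mL: exceeds toxic threshold.

6.2 mcg/mL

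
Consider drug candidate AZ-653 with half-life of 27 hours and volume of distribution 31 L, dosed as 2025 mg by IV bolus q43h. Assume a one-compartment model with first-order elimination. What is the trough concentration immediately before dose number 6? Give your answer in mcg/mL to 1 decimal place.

f = (1/2)^(τ/t½) = (1/2)^(43/27) ≈ 0.3316.
C₀ = D/Vd = 2025/31 ≈ 65.323 mcg/mL.
Before the 6th dose, 5 doses have been given. Superposition: Cmin = C₀·(f + f² + … + f^5).
≈ 65.323 × (0.3316 + 0.1100 + 0.0365 + 0.0121 + 0.0040) ≈ 65.323 × 0.4942 ≈ 32.283 mcg/mL.

32.3 mcg/mL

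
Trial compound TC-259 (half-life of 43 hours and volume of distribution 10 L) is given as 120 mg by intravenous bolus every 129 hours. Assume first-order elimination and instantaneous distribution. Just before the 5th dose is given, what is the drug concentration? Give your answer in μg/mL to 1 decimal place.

f = (1/2)^(τ/t½) = (1/2)^(129/43) ≈ 0.1250.
C₀ = D/Vd = 120/10 ≈ 12.000 μg/mL.
Before the 5th dose, 4 doses have been given. Superposition: Cmin = C₀·(f + f² + … + f^4).
≈ 12.000 × (0.1250 + 0.0156 + 0.0020 + 0.0002) ≈ 12.000 × 0.1428 ≈ 1.714 μg/mL.

1.7 μg/mL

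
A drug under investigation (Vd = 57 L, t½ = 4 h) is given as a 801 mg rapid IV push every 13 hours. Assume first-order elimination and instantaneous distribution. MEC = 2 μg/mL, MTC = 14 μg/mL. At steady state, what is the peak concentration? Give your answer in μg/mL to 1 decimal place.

k = ln2/t½ = ln2/4 ≈ 0.173287 h⁻¹; fraction remaining f = e^(−kτ) = e^(−0.173287×13) ≈ 0.1051.
At steady state, accumulation factor R = 1/(1 − e^(−kτ)) ≈ 1.1174.
Each bolus raises the concentration by D/Vd = 801/57 ≈ 14.053 μg/mL.
Steady-state peak Cmax,ss = C₀·R ≈ 14.053 × 1.1174 ≈ 15.703 μg/mL.
Peak 15.7 μg/mL vs MTC 14 μg/mL: exceeds toxic threshold.

15.7 μg/mL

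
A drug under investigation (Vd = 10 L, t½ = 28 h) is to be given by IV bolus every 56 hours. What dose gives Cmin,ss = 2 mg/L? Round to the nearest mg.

60 mg

τ/t½ = 56/28 ≈ 2, so f = (1/2)^(56/28) ≈ 0.250000.
Cmin,ss = (D/Vd)·f/(1−f), so D = Cmin,ss·Vd·(1−f)/f.
D = 2 × 10 × (1−f)/f ≈ 2 × 10 × 3.00000 ≈ 60.00 mg.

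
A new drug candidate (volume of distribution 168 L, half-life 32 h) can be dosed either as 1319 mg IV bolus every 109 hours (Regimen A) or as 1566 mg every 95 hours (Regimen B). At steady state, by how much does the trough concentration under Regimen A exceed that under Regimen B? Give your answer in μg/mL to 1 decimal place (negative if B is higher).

-0.5 μg/mL

Regimen A: f = (1/2)^(109/32) ≈ 0.0943; Cmin,ss = (1319/168)·f/(1−f) ≈ 0.817 μg/mL.
Regimen B: f = (1/2)^(95/32) ≈ 0.1277; Cmin,ss = (1566/168)·f/(1−f) ≈ 1.365 μg/mL.
Difference ≈ 0.817 − 1.365 ≈ -0.548 μg/mL.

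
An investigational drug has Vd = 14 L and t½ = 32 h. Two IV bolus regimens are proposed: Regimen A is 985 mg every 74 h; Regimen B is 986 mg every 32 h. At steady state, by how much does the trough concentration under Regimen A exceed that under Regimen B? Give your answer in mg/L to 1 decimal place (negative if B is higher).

Regimen A: f = (1/2)^(74/32) ≈ 0.2013; Cmin,ss = (985/14)·f/(1−f) ≈ 17.732 mg/L.
Regimen B: f = (1/2)^(32/32) ≈ 0.5000; Cmin,ss = (986/14)·f/(1−f) ≈ 70.429 mg/L.
Difference ≈ 17.732 − 70.429 ≈ -52.697 mg/L.

-52.7 mg/L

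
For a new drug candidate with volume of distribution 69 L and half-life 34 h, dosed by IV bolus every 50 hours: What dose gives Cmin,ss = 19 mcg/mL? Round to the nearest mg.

2322 mg

τ/t½ = 50/34 ≈ 1.4706, so f = (1/2)^(50/34) ≈ 0.360835.
Cmin,ss = (D/Vd)·f/(1−f), so D = Cmin,ss·Vd·(1−f)/f.
D = 19 × 69 × (1−f)/f ≈ 19 × 69 × 1.77135 ≈ 2322.24 mg.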